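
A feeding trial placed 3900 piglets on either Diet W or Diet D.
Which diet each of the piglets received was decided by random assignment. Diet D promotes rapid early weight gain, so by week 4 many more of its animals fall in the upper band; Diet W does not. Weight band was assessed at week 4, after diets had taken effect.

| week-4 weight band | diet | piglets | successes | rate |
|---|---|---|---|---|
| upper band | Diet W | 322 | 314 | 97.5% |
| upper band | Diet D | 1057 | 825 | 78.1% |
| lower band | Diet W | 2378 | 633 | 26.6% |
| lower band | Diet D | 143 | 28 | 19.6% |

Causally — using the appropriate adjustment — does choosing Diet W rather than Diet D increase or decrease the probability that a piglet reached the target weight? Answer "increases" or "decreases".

decreases

The week-4 weight band-specific comparison favours Diet W throughout, but the pooled figures favour Diet D. The question is whether to condition on week-4 weight band.
Week-4 weight band is recorded after the diet and is itself shifted by it — it sits on the causal path from diet to outcome. Conditioning on a mediator would strip out part of the effect we want; the pooled comparison gives the total causal effect.
Pooled: Diet W 35.1% vs Diet D 71.1%; Diet D is higher overall.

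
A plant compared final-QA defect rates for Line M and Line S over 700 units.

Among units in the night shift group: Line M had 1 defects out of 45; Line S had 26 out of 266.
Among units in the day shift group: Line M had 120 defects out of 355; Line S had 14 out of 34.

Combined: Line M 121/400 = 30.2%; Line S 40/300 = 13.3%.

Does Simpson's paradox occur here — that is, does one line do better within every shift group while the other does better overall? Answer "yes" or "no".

yes

Within each shift level (night shift 2.2% vs 9.8%; day shift 33.8% vs 41.2%), Line M has the lower rate every time. Pooled: 30.2% vs 13.3% — Line S has the lower rate overall. The two comparisons disagree.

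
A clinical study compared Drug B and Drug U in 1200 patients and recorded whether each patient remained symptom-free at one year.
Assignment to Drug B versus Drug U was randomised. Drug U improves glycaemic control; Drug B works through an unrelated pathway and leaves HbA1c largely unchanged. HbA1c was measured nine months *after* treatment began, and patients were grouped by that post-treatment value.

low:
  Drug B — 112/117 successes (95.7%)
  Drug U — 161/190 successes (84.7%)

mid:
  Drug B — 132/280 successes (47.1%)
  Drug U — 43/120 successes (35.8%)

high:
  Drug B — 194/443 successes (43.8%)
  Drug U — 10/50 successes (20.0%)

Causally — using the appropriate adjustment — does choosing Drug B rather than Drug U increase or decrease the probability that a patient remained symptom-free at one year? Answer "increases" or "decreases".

Within every HbA1c level Drug B has the higher rate, yet pooled Drug U does — Simpson's reversal.
HbA1c is downstream of the drug. One should not condition on a consequence of treatment, so the overall rates are the right comparison.
Pooled: Drug B 52.1% vs Drug U 59.4%; Drug U is higher overall.

decreases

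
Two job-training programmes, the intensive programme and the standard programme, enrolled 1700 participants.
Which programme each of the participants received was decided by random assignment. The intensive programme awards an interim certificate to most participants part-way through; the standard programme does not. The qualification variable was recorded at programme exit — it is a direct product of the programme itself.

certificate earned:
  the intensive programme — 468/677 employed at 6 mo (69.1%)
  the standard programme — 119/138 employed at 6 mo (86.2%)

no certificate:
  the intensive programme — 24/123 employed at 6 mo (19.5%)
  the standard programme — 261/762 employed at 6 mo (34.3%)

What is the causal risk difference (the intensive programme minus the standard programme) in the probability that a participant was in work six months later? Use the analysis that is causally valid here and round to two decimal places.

+0.19

Within every qualification attained during the programme level the standard programme has the higher rate, yet pooled the intensive programme does — Simpson's reversal.
Qualification attained during the programme is downstream of the programme. One should not condition on a consequence of treatment, so the overall rates are the right comparison.
The causal difference is the pooled difference: 0.615 − 0.422 = +0.193.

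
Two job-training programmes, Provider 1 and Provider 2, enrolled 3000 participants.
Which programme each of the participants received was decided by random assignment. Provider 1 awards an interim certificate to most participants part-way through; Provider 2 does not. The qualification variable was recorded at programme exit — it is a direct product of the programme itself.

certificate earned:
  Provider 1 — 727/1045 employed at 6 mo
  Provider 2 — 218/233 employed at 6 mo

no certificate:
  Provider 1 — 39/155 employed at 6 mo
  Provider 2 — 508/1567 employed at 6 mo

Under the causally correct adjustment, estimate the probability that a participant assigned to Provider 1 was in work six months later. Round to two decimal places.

0.64

Provider 2 is higher inside every qualification attained during the programme stratum but Provider 1 is higher in aggregate. Whether to stratify depends on how qualification attained during the programme relates to the programme.
The distribution of qualification attained during the programme is itself part of what the programme does — it is an intermediate outcome. Holding it fixed would remove that part of the effect; the total effect is the pooled difference.
So P(outcome | do(Provider 1)) is just the pooled rate for Provider 1: 766/1200 = 0.638.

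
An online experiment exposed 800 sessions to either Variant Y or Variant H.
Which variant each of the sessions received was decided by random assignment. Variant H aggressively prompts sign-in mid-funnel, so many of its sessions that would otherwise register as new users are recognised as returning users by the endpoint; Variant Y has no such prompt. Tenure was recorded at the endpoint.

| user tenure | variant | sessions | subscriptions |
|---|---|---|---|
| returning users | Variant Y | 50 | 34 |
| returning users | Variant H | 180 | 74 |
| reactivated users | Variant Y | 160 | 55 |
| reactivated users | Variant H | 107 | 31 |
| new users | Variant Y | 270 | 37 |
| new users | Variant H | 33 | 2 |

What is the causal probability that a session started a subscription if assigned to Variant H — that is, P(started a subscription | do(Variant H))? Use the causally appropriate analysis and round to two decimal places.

User tenure lies on the pathway variant → user tenure → outcome, so adjusting for it blocks the indirect effect. For the total causal effect of variant, use the unadjusted pooled rates.
So P(outcome | do(Variant H)) is just the pooled rate for Variant H: 107/320 = 0.334.

0.33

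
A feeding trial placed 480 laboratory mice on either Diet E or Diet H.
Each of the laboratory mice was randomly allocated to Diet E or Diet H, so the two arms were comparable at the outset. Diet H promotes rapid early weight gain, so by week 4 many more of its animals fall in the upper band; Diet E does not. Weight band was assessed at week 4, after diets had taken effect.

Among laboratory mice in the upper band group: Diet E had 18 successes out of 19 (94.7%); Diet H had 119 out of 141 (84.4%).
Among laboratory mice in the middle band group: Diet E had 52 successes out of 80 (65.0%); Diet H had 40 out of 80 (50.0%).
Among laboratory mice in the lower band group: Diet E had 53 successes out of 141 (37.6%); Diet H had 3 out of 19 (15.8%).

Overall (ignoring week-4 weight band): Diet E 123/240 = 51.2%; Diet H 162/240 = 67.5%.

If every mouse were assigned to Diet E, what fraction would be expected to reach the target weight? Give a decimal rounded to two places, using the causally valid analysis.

The week-4 weight band-specific comparison favours Diet E throughout, but the pooled figures favour Diet H. The question is whether to condition on week-4 weight band.
Week-4 weight band here is a post-treatment variable shaped by the diet; conditioning on it would introduce bias rather than remove it. The overall comparison is the causal one.
So P(outcome | do(Diet E)) is just the pooled rate for Diet E: 123/240 = 0.512.

0.51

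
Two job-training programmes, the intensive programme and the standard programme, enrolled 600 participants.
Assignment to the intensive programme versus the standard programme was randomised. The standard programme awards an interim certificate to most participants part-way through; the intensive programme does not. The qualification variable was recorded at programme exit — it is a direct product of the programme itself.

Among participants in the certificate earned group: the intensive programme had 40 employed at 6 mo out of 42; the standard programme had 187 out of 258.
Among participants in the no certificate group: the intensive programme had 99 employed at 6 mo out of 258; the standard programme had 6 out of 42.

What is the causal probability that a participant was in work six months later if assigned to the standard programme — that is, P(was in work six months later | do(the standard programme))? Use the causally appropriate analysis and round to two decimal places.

0.64

The qualification attained during the programme-specific comparison favours the intensive programme throughout, but the pooled figures favour the standard programme. The question is whether to condition on qualification attained during the programme.
Qualification attained during the programme here is a post-treatment variable shaped by the programme; conditioning on it would introduce bias rather than remove it. The overall comparison is the causal one.
So P(outcome | do(the standard programme)) is just the pooled rate for the standard programme: 193/300 = 0.643.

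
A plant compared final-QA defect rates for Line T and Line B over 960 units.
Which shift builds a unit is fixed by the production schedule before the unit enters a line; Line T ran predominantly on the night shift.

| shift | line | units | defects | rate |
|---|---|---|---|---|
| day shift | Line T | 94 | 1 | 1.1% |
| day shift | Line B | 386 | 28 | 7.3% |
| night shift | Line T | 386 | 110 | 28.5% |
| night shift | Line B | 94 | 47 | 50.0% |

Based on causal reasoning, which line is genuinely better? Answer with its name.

Line T

Within every shift level Line T has the lower rate, yet pooled Line B does — Simpson's reversal.
Here shift is a common cause — it drives both which line a case falls under and the outcome. The crude comparison mixes populations; the stratum-specific rates are the causally relevant ones.
Within each level — day shift: 1.1% vs 7.3%; night shift: 28.5% vs 50.0% — Line T is lower every time.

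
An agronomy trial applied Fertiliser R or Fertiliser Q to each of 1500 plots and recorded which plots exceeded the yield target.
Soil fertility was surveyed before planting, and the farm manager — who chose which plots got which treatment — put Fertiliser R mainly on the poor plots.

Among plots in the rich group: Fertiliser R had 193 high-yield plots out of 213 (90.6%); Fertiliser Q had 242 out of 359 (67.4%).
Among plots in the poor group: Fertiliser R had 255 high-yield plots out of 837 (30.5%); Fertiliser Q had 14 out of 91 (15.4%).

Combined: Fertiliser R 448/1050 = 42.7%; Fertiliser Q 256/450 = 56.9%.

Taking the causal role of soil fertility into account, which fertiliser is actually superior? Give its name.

Fertiliser R

Since soil fertility is a pre-existing factor (not a product of the fertiliser) and it affects the outcome on its own, it is a confounder. The stratified rates, not the pooled rate, identify the causal effect.
Within each level — rich: 90.6% vs 67.4%; poor: 30.5% vs 15.4% — Fertiliser R is higher every time.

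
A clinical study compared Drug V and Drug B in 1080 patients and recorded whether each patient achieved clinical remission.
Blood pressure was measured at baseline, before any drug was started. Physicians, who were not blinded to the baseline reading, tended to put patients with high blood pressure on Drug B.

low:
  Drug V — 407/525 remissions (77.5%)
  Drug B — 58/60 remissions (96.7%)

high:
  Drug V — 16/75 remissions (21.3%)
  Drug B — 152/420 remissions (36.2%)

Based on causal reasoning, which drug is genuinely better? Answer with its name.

The imbalance in blood pressure arose from how patients were allocated, not from anything the drug did; and blood pressure independently affects the outcome. The pooled gap is confounded — condition on blood pressure.
Within each level — low: 77.5% vs 96.7%; high: 21.3% vs 36.2% — Drug B is higher every time.

Drug B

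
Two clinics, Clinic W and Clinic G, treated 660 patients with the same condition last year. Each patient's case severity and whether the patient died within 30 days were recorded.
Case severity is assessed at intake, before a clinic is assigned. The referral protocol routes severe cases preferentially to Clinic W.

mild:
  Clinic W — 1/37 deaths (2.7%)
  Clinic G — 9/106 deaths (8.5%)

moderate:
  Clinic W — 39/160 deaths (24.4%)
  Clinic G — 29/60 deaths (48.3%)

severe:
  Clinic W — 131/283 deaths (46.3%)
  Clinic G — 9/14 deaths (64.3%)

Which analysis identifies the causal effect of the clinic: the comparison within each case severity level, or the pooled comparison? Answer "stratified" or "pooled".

Case severity differs across clinics for reasons unrelated to any effect of the clinic itself, and it separately predicts the outcome — a classic confounder. We must compare within case severity levels.
Within each level — mild: 2.7% vs 8.5%; moderate: 24.4% vs 48.3%; severe: 46.3% vs 64.3% — Clinic W is lower every time.

stratified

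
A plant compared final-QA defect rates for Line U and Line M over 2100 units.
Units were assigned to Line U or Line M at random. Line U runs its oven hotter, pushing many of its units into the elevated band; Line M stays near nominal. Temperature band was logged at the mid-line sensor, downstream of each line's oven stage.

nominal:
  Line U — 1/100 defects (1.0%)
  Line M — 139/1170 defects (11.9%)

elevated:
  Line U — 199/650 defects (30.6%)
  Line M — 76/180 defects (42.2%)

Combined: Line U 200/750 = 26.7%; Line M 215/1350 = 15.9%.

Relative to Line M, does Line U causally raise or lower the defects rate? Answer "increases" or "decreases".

In-process temperature band is downstream of the line. One should not condition on a consequence of treatment, so the overall rates are the right comparison.
Pooled: Line U 26.7% vs Line M 15.9%; Line M is lower overall.

increases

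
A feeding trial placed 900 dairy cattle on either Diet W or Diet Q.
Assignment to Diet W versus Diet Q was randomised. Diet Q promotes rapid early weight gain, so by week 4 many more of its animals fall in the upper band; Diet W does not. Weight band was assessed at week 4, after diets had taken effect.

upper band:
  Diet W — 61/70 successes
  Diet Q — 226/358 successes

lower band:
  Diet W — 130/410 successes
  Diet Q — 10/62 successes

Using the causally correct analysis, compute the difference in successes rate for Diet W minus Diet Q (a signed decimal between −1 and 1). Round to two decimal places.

Within every week-4 weight band level Diet W has the higher rate, yet pooled Diet Q does — Simpson's reversal.
Week-4 weight band is downstream of the diet. One should not condition on a consequence of treatment, so the overall rates are the right comparison.
The causal difference is the pooled difference: 0.398 − 0.562 = -0.164.

-0.16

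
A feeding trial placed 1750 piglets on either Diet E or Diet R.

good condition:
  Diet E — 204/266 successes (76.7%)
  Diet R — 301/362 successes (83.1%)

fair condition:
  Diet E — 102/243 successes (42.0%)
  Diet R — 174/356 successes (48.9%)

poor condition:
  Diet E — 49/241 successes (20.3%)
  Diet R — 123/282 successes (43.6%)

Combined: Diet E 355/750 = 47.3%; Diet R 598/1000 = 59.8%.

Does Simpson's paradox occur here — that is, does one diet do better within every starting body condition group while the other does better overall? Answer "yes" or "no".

Within each starting body condition level (good condition 76.7% vs 83.1%; fair condition 42.0% vs 48.9%; poor condition 20.3% vs 43.6%), Diet R has the higher rate every time. Pooled: 47.3% vs 59.8% — Diet R has the higher rate overall. They agree.

no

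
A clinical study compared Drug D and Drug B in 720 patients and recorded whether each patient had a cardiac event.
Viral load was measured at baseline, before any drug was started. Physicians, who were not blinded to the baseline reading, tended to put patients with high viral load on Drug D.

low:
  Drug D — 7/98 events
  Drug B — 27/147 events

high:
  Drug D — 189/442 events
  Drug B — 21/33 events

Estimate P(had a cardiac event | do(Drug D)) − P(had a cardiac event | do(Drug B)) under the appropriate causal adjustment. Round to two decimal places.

-0.18

Drug D is lower inside every viral load stratum but Drug B is lower in aggregate. Whether to stratify depends on how viral load relates to the drug.
Viral load is set before the drug has any effect — it is not caused by the drug — and it independently drives the outcome. That makes it a confounder, so the causal comparison is within viral load levels.
Adjusting over the population distribution of viral load: 0.340·(0.071−0.184) + 0.660·(0.428−0.636) = -0.176.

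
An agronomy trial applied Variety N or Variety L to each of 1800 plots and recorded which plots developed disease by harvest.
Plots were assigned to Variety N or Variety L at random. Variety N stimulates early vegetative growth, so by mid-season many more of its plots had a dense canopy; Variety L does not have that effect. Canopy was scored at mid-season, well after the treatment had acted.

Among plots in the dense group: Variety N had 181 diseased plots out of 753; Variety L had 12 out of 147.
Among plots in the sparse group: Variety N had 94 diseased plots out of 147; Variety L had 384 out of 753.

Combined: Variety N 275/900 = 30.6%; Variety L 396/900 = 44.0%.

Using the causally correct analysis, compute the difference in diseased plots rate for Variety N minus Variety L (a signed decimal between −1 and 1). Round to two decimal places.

-0.13

Variety L is lower inside every mid-season canopy stratum but Variety N is lower in aggregate. Whether to stratify depends on how mid-season canopy relates to the variety.
Mid-season canopy here is a post-treatment variable shaped by the variety; conditioning on it would introduce bias rather than remove it. The overall comparison is the causal one.
The causal difference is the pooled difference: 0.306 − 0.440 = -0.134.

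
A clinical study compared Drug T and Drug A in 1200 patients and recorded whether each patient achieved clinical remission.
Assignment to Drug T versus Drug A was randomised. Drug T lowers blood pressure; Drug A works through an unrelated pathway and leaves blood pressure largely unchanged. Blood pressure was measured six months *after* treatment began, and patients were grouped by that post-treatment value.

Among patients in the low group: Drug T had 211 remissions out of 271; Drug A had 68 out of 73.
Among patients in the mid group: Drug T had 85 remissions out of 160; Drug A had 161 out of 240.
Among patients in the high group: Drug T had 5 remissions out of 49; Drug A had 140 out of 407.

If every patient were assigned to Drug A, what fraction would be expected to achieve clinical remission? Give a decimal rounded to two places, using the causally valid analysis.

0.51

The blood pressure-specific comparison favours Drug A throughout, but the pooled figures favour Drug T. The question is whether to condition on blood pressure.
Blood pressure lies on the pathway drug → blood pressure → outcome, so adjusting for it blocks the indirect effect. For the total causal effect of drug, use the unadjusted pooled rates.
So P(outcome | do(Drug A)) is just the pooled rate for Drug A: 369/720 = 0.512.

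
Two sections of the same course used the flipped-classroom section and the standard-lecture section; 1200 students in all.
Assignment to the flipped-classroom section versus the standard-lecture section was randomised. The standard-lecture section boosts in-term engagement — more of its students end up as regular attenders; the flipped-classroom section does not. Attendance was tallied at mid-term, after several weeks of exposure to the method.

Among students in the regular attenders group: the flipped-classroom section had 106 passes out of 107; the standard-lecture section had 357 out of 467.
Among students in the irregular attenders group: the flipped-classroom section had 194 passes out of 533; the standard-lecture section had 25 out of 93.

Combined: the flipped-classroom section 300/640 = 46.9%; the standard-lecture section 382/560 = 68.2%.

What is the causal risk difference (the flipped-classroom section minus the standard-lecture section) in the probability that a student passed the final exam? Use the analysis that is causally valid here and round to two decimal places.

-0.21

Mid-term attendance is downstream of the teaching method. One should not condition on a consequence of treatment, so the overall rates are the right comparison.
The causal difference is the pooled difference: 0.469 − 0.682 = -0.213.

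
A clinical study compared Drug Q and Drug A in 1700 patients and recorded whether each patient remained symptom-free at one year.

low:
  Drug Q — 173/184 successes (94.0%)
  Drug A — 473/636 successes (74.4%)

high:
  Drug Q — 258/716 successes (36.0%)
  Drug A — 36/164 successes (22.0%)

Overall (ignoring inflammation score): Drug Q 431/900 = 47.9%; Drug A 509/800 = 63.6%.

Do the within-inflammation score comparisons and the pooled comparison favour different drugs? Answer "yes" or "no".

Within each inflammation score level (low 94.0% vs 74.4%; high 36.0% vs 22.0%), Drug Q has the higher rate every time. Pooled: 47.9% vs 63.6% — Drug A has the higher rate overall. The two comparisons disagree.

yes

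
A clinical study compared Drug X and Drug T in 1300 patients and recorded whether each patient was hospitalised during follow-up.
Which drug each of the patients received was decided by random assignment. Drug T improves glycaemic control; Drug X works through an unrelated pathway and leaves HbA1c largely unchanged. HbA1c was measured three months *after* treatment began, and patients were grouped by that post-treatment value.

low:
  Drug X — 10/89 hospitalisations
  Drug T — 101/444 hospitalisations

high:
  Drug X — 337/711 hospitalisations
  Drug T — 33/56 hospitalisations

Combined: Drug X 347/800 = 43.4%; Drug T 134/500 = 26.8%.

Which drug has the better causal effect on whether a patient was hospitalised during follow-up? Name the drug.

HbA1c is recorded after the drug and is itself shifted by it — it sits on the causal path from drug to outcome. Conditioning on a mediator would strip out part of the effect we want; the pooled comparison gives the total causal effect.
Pooled: Drug X 43.4% vs Drug T 26.8%; Drug T is lower overall.

Drug T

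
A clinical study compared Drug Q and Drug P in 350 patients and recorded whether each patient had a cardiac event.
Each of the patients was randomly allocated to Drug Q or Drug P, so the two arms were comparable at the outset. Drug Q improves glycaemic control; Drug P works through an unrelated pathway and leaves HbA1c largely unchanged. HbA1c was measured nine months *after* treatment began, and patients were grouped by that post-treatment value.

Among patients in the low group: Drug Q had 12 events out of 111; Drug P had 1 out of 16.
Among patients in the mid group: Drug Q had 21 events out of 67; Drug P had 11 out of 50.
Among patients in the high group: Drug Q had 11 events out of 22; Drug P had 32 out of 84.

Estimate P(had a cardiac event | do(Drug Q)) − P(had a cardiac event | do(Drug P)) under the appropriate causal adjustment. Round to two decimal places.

-0.07

HbA1c here is a post-treatment variable shaped by the drug; conditioning on it would introduce bias rather than remove it. The overall comparison is the causal one.
The causal difference is the pooled difference: 0.220 − 0.293 = -0.073.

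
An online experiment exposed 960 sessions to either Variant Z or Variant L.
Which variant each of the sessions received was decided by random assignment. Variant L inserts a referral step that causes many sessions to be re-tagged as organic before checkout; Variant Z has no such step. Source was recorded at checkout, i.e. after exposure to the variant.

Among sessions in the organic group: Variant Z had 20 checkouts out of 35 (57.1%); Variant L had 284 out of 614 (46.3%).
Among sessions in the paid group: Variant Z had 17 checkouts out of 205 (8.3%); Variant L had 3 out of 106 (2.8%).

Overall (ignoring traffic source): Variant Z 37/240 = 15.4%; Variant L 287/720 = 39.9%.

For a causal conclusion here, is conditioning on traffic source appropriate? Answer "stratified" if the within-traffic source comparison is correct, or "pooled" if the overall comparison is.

Variant Z is higher inside every traffic source stratum but Variant L is higher in aggregate. Whether to stratify depends on how traffic source relates to the variant.
Traffic source here is a post-treatment variable shaped by the variant; conditioning on it would introduce bias rather than remove it. The overall comparison is the causal one.
Pooled: Variant Z 15.4% vs Variant L 39.9%; Variant L is higher overall.

pooled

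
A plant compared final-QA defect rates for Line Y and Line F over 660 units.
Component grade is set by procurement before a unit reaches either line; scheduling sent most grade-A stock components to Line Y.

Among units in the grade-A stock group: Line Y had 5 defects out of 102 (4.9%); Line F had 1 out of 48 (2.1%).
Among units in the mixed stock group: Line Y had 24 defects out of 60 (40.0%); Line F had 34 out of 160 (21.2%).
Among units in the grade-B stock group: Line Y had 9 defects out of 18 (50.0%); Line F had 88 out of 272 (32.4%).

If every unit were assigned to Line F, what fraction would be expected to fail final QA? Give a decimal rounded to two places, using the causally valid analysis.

0.22

Since component grade is a pre-existing factor (not a product of the line) and it affects the outcome on its own, it is a confounder. The stratified rates, not the pooled rate, identify the causal effect.
Standardising Line F to the population component grade mix: 0.227·1/48 + 0.333·34/160 + 0.439·88/272 = 0.218.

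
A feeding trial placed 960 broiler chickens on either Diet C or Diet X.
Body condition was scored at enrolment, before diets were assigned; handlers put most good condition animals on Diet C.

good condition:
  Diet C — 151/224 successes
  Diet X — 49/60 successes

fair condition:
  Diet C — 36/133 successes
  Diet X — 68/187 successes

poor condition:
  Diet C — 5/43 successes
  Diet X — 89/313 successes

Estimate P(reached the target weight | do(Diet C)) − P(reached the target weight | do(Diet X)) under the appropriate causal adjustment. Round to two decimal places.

-0.14

Here starting body condition is a common cause — it drives both which diet a case falls under and the outcome. The crude comparison mixes populations; the stratum-specific rates are the causally relevant ones.
Adjusting over the population distribution of starting body condition: 0.296·(0.674−0.817) + 0.333·(0.271−0.364) + 0.371·(0.116−0.284) = -0.135.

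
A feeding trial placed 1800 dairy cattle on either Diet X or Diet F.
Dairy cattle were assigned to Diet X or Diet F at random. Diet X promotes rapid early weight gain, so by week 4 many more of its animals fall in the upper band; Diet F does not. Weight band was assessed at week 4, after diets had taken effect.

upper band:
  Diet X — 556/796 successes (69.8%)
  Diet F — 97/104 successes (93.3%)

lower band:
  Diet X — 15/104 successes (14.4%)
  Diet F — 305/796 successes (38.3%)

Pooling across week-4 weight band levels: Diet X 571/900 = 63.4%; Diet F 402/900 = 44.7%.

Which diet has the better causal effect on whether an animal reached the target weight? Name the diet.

Diet F is higher inside every week-4 weight band stratum but Diet X is higher in aggregate. Whether to stratify depends on how week-4 weight band relates to the diet.
The distribution of week-4 weight band is itself part of what the diet does — it is an intermediate outcome. Holding it fixed would remove that part of the effect; the total effect is the pooled difference.
Pooled: Diet X 63.4% vs Diet F 44.7%; Diet X is higher overall.

Diet X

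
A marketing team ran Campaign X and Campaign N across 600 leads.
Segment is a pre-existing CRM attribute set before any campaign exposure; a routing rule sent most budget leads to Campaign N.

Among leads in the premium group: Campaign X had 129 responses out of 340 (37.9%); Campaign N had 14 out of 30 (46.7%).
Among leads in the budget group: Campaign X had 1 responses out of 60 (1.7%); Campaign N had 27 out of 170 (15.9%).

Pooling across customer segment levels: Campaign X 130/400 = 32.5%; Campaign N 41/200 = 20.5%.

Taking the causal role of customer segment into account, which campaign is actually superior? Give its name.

Campaign N

Within every customer segment level Campaign N has the higher rate, yet pooled Campaign X does — Simpson's reversal.
Customer segment differs across campaigns for reasons unrelated to any effect of the campaign itself, and it separately predicts the outcome — a classic confounder. We must compare within customer segment levels.
Within each level — premium: 37.9% vs 46.7%; budget: 1.7% vs 15.9% — Campaign N is higher every time.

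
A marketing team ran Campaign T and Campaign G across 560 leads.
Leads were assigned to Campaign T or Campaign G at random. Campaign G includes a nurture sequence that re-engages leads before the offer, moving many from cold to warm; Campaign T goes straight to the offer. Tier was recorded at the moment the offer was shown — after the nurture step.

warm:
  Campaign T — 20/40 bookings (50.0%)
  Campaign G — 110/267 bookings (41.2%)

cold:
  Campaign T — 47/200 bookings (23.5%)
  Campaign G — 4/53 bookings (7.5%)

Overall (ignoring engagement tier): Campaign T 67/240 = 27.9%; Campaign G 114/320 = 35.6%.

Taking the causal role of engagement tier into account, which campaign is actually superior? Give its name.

Campaign G

Engagement tier lies on the pathway campaign → engagement tier → outcome, so adjusting for it blocks the indirect effect. For the total causal effect of campaign, use the unadjusted pooled rates.
Pooled: Campaign T 27.9% vs Campaign G 35.6%; Campaign G is higher overall.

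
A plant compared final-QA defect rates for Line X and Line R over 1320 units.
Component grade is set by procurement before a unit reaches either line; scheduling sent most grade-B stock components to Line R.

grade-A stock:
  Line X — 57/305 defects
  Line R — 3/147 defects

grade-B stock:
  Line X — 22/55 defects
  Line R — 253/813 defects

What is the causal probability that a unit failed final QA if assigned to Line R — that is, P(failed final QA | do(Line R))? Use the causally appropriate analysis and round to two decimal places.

0.21

Line R is lower inside every component grade stratum but Line X is lower in aggregate. Whether to stratify depends on how component grade relates to the line.
The imbalance in component grade arose from how units were allocated, not from anything the line did; and component grade independently affects the outcome. The pooled gap is confounded — condition on component grade.
Standardising Line R to the population component grade mix: 0.342·3/147 + 0.658·253/813 = 0.212.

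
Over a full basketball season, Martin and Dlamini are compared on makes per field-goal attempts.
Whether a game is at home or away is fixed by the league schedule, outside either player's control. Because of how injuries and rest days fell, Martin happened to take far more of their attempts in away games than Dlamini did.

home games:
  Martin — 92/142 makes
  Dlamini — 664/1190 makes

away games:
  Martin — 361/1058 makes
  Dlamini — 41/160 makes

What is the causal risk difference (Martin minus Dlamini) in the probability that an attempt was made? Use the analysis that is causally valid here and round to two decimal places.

+0.09

The imbalance in game venue arose from how field-goal attempts were allocated, not from anything the player did; and game venue independently affects the outcome. The pooled gap is confounded — condition on game venue.
Adjusting over the population distribution of game venue: 0.522·(0.648−0.558) + 0.478·(0.341−0.256) = +0.088.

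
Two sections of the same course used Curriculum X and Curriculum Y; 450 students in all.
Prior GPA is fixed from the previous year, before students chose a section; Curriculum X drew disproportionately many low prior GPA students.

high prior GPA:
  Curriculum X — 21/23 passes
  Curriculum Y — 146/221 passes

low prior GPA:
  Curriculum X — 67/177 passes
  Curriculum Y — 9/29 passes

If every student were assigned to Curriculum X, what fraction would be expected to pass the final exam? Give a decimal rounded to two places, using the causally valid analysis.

Nothing the teaching method does changes prior GPA band; the imbalance is an allocation artefact. With prior GPA band also predicting the outcome, the pooled figure is confounded, and the within-stratum comparison is the causal one.
Standardising Curriculum X to the population prior GPA band mix: 0.542·21/23 + 0.458·67/177 = 0.668.

0.67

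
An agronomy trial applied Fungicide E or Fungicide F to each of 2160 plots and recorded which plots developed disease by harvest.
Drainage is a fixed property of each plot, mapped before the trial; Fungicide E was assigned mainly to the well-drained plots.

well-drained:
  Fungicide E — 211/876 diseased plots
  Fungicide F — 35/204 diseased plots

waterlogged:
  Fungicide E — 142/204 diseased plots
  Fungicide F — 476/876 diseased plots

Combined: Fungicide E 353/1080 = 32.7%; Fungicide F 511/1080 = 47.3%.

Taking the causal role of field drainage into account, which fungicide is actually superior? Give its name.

Fungicide F

The stratified and pooled comparisons disagree (Fungicide F wins within each field drainage; Fungicide E wins overall), so the answer turns on the causal role of field drainage.
Since field drainage is a pre-existing factor (not a product of the fungicide) and it affects the outcome on its own, it is a confounder. The stratified rates, not the pooled rate, identify the causal effect.
Within each level — well-drained: 24.1% vs 17.2%; waterlogged: 69.6% vs 54.3% — Fungicide F is lower every time.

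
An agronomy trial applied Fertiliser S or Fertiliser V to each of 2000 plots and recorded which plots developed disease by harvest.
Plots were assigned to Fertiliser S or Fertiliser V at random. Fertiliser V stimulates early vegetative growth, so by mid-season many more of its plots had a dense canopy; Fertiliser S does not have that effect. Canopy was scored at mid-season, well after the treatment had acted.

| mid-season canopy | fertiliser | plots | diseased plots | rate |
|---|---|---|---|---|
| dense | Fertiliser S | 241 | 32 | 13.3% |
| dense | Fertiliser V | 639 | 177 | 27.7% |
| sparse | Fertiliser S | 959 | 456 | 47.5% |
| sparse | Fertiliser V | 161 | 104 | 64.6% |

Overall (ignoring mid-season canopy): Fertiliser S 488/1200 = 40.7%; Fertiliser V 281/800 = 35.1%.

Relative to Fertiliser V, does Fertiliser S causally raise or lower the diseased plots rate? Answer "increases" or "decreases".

The stratified and pooled comparisons disagree (Fertiliser S wins within each mid-season canopy; Fertiliser V wins overall), so the answer turns on the causal role of mid-season canopy.
Mid-season canopy lies on the pathway fertiliser → mid-season canopy → outcome, so adjusting for it blocks the indirect effect. For the total causal effect of fertiliser, use the unadjusted pooled rates.
Pooled: Fertiliser S 40.7% vs Fertiliser V 35.1%; Fertiliser V is lower overall.

increases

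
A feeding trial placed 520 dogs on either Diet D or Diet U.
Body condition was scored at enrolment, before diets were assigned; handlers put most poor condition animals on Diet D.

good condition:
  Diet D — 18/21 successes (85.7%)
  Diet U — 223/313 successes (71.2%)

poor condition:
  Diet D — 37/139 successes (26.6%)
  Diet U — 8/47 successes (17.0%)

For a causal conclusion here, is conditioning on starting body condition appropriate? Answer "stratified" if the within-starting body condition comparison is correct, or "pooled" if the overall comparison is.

Nothing the diet does changes starting body condition; the imbalance is an allocation artefact. With starting body condition also predicting the outcome, the pooled figure is confounded, and the within-stratum comparison is the causal one.
Within each level — good condition: 85.7% vs 71.2%; poor condition: 26.6% vs 17.0% — Diet D is higher every time.

stratified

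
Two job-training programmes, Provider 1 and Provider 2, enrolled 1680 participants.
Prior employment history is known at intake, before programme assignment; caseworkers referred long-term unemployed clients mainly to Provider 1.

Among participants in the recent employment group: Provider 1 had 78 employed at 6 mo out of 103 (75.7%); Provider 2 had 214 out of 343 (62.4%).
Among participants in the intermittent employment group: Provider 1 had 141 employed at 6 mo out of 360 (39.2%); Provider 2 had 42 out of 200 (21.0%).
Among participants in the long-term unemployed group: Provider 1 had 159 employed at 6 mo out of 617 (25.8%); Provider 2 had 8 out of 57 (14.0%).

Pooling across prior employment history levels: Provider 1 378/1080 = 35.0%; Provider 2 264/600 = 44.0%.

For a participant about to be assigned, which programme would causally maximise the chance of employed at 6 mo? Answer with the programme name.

Since prior employment history is a pre-existing factor (not a product of the programme) and it affects the outcome on its own, it is a confounder. The stratified rates, not the pooled rate, identify the causal effect.
Within each level — recent employment: 75.7% vs 62.4%; intermittent employment: 39.2% vs 21.0%; long-term unemployed: 25.8% vs 14.0% — Provider 1 is higher every time.

Provider 1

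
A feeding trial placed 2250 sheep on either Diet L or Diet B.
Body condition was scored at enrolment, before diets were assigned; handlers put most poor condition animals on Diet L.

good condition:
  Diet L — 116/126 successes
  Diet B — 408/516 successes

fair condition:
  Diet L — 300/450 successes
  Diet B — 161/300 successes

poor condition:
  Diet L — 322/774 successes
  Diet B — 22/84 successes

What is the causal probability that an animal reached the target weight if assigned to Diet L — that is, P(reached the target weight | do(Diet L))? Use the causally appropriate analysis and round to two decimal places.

0.64

The stratified and pooled comparisons disagree (Diet L wins within each starting body condition; Diet B wins overall), so the answer turns on the causal role of starting body condition.
Starting body condition satisfies the back-door criterion: it is not a descendant of the diet, and it blocks the spurious path from diet to outcome. Adjusting for it (i.e., using the within-starting body condition rates) gives the causal effect.
Standardising Diet L to the population starting body condition mix: 0.285·116/126 + 0.333·300/450 + 0.381·322/774 = 0.644.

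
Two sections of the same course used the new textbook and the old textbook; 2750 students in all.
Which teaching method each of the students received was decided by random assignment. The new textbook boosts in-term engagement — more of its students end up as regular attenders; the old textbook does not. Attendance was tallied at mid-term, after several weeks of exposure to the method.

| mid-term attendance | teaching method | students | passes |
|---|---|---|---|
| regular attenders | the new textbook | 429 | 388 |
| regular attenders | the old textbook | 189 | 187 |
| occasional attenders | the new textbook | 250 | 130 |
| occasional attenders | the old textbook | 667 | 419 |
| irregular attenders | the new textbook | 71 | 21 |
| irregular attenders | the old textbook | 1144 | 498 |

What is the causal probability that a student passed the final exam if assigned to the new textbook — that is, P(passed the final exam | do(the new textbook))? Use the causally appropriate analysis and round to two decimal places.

0.72

The distribution of mid-term attendance is itself part of what the teaching method does — it is an intermediate outcome. Holding it fixed would remove that part of the effect; the total effect is the pooled difference.
So P(outcome | do(the new textbook)) is just the pooled rate for the new textbook: 539/750 = 0.719.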